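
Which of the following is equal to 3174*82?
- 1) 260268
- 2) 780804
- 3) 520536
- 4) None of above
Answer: 1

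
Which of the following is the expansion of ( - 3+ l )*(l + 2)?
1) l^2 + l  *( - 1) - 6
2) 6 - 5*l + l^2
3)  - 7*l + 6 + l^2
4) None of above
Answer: 1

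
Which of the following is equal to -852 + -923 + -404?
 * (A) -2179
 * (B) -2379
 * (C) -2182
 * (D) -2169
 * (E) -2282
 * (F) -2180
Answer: A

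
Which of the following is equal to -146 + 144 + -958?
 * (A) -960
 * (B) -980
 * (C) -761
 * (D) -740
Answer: A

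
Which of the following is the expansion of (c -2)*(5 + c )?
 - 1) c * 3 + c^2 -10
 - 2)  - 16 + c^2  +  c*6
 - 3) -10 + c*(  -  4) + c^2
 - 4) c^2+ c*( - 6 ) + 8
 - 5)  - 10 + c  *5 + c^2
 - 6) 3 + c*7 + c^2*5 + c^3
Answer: 1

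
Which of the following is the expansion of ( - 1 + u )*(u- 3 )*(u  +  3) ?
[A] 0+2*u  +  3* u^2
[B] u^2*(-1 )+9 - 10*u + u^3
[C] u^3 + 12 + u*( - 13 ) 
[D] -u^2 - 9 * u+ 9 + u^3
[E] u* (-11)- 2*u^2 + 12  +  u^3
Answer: D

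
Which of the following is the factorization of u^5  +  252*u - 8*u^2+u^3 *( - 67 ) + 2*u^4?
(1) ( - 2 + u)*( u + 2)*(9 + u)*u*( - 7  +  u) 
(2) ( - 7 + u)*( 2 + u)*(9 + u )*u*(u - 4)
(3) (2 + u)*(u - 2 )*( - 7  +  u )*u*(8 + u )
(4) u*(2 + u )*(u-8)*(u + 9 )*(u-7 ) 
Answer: 1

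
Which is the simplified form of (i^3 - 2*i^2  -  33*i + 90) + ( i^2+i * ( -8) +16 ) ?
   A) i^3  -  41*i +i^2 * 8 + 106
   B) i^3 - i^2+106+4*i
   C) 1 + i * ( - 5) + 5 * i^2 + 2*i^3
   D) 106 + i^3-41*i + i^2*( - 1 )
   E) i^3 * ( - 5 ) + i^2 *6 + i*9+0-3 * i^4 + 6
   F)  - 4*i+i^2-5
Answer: D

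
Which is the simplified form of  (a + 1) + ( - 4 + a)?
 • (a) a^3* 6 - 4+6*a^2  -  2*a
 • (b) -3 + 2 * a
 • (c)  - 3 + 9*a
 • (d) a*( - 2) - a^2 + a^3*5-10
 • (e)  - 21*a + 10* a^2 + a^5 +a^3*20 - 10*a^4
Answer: b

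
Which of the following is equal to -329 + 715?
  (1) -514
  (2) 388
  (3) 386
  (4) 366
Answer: 3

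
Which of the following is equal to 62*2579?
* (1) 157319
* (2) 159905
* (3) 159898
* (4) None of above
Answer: 3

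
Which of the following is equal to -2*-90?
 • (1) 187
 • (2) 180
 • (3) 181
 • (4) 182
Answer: 2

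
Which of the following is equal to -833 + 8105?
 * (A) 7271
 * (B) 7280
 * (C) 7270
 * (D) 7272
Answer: D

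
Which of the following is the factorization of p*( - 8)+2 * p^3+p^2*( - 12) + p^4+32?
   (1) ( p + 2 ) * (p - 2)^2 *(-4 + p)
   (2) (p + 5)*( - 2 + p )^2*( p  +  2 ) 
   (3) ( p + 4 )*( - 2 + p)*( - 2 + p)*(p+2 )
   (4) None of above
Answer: 3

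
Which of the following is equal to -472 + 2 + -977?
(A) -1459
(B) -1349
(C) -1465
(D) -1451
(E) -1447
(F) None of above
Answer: E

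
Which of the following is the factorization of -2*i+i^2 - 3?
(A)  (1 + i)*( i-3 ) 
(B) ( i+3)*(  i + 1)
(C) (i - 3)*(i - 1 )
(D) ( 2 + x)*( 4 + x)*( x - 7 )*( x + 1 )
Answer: A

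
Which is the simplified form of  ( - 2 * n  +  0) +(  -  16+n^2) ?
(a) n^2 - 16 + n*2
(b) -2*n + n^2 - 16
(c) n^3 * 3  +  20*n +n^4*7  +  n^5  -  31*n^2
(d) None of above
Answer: b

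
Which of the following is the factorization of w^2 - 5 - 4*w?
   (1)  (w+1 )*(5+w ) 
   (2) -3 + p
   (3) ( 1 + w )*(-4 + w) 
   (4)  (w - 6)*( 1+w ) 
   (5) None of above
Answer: 5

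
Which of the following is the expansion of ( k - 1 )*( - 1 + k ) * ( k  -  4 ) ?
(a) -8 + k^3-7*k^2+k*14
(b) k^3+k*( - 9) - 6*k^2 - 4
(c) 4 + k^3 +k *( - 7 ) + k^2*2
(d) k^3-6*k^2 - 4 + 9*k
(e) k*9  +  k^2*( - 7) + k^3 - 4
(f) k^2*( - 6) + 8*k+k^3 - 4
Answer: d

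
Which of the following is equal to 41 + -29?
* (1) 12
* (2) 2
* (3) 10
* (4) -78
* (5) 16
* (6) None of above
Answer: 1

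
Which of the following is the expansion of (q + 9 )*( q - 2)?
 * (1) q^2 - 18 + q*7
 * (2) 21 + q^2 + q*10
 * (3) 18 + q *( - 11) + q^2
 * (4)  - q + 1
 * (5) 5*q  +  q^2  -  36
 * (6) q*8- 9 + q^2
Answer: 1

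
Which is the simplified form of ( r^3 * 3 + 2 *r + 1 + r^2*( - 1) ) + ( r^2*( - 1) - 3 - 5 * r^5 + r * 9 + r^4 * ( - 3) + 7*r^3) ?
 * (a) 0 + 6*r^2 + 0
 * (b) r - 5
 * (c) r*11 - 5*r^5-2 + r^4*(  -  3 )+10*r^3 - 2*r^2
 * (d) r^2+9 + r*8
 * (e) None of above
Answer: c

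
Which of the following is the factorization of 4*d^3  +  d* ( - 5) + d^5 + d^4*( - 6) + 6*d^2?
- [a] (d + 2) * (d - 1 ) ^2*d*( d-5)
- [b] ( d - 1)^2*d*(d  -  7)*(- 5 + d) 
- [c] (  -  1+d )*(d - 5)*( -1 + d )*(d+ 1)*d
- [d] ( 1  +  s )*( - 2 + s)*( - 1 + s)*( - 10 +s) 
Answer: c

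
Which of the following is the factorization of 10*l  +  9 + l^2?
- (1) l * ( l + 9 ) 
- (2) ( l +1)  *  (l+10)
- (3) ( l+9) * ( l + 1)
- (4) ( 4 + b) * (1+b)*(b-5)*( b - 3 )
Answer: 3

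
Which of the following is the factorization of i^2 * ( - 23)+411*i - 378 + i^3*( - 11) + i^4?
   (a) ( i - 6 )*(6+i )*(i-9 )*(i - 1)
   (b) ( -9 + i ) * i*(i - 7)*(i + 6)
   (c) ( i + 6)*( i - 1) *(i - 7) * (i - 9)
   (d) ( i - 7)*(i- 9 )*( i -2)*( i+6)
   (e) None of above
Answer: c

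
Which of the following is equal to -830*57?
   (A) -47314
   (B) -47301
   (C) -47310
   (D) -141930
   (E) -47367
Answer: C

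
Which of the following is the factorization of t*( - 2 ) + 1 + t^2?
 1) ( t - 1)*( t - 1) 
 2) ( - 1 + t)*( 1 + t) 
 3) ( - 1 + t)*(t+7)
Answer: 1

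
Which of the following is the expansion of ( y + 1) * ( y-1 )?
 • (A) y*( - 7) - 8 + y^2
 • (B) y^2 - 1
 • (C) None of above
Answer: B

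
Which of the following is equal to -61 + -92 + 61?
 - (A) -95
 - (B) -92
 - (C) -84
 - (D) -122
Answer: B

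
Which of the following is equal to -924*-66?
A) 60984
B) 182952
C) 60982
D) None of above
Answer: A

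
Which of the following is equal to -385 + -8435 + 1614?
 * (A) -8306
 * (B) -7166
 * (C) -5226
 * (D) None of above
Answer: D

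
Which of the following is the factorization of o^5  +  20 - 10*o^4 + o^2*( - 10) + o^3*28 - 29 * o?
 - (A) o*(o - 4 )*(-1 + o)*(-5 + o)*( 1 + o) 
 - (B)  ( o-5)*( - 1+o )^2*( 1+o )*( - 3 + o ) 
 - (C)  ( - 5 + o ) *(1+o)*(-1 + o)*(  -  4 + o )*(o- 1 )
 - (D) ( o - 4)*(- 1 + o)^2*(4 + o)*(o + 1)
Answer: C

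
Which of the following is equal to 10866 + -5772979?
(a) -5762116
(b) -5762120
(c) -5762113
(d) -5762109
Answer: c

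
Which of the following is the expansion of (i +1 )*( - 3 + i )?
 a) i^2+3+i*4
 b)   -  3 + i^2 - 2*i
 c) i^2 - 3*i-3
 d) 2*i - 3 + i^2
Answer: b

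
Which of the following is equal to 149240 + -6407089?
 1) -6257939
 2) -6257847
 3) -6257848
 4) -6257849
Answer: 4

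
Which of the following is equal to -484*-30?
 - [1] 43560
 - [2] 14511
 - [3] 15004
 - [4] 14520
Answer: 4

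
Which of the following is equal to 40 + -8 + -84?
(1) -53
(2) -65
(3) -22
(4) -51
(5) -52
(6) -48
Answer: 5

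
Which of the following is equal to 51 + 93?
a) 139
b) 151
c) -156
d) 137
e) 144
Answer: e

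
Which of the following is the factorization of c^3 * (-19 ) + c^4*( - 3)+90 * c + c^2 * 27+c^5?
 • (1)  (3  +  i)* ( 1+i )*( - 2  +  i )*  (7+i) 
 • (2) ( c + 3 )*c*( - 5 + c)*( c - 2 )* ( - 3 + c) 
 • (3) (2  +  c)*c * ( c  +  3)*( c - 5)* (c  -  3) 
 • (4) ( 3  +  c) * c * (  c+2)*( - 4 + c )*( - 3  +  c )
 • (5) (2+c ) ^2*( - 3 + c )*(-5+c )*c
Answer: 3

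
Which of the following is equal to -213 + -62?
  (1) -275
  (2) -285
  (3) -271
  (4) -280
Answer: 1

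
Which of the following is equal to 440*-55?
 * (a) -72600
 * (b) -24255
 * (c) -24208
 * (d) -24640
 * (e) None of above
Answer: e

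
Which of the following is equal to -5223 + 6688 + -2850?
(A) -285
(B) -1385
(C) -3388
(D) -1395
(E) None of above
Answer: B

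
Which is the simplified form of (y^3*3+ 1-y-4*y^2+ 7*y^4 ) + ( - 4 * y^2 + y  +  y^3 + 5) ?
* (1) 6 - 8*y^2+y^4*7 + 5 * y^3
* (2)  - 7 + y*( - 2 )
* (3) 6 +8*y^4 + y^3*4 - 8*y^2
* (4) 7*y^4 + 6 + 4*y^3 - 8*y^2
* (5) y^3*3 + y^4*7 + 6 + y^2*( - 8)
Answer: 4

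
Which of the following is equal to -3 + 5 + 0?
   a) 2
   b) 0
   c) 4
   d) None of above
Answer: a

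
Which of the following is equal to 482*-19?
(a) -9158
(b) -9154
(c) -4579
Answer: a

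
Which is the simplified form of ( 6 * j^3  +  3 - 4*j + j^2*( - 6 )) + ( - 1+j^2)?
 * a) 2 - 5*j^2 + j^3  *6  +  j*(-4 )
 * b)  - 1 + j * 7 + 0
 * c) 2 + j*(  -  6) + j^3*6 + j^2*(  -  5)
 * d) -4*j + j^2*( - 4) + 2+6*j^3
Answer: a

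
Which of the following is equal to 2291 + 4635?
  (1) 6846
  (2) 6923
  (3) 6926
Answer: 3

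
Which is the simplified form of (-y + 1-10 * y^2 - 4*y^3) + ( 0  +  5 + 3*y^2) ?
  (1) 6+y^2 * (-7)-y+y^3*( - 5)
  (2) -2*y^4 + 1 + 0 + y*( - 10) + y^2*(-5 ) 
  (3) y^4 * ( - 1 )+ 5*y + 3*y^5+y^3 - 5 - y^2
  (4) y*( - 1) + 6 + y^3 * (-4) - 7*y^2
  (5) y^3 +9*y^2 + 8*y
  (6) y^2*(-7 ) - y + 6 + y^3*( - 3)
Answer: 4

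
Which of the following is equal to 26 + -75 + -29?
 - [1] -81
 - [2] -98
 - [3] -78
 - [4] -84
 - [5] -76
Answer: 3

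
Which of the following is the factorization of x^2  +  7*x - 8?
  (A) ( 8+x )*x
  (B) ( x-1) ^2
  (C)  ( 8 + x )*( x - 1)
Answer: C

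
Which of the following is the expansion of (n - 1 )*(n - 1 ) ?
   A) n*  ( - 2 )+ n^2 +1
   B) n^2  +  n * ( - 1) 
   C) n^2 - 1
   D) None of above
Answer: A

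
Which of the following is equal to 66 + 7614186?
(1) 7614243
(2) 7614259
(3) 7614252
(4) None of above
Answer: 3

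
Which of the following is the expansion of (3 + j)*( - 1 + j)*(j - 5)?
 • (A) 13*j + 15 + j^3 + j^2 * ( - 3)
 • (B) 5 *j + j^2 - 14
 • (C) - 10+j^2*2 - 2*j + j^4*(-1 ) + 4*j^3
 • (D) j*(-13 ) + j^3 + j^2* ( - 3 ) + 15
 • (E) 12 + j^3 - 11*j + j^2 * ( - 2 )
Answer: D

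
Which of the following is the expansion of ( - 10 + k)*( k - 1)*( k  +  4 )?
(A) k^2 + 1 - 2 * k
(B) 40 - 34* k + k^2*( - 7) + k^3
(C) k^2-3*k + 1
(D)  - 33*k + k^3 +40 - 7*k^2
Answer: B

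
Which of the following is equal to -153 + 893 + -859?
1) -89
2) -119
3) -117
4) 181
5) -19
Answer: 2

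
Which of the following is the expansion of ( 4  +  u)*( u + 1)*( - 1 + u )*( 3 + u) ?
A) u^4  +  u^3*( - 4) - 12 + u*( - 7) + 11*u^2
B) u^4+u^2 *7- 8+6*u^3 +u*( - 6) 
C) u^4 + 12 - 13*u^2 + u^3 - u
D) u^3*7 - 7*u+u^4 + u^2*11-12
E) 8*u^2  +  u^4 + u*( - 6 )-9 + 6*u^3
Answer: D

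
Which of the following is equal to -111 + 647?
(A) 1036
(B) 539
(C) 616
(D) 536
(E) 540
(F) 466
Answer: D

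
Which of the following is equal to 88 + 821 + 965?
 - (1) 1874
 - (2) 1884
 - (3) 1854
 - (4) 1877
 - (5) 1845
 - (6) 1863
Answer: 1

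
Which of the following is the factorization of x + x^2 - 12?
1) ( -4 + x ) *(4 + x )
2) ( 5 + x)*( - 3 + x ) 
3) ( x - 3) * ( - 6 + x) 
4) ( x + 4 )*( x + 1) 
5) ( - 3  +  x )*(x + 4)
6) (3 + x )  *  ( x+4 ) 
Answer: 5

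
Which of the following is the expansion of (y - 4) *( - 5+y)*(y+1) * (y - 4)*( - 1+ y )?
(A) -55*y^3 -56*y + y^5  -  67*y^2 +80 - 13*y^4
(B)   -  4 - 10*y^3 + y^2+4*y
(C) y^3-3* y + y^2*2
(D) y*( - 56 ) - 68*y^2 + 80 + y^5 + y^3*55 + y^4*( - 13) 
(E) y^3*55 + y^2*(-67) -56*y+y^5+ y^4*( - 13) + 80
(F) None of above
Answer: E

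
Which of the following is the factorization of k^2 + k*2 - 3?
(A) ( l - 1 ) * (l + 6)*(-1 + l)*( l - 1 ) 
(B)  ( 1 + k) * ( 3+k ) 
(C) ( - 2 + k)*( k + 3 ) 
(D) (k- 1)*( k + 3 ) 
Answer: D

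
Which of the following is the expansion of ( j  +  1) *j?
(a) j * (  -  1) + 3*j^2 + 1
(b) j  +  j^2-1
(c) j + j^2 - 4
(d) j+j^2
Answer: d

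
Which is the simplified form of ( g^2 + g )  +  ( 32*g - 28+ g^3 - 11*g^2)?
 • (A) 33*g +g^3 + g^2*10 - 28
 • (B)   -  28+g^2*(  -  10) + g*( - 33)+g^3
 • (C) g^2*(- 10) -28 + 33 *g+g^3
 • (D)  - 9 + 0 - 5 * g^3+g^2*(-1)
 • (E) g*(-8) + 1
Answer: C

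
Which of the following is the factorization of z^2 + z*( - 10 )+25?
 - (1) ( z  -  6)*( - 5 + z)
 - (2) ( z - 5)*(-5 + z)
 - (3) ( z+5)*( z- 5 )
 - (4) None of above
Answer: 2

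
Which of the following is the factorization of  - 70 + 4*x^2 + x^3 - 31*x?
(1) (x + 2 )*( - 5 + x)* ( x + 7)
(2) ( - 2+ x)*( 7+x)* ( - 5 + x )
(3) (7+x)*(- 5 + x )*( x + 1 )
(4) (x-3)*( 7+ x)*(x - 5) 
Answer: 1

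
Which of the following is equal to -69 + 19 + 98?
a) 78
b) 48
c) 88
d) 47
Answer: b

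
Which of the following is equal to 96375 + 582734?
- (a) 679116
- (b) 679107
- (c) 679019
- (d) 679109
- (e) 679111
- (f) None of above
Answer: d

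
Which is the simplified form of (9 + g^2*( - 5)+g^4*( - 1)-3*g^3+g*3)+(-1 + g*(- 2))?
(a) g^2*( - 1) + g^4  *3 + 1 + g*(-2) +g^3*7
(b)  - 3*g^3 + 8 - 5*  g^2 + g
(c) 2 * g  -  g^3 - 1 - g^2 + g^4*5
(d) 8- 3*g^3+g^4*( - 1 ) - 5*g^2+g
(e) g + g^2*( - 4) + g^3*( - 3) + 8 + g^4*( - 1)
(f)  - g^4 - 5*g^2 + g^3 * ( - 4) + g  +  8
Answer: d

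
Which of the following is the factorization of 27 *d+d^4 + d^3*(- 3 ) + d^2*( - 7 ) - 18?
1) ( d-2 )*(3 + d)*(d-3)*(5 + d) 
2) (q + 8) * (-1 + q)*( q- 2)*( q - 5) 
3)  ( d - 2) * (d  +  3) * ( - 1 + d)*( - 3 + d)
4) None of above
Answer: 3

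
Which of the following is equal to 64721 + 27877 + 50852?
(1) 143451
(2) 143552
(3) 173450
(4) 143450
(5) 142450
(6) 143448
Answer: 4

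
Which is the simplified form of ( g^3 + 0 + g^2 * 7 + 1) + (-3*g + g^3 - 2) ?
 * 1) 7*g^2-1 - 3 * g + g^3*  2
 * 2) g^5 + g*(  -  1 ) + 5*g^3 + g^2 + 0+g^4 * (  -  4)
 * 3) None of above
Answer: 1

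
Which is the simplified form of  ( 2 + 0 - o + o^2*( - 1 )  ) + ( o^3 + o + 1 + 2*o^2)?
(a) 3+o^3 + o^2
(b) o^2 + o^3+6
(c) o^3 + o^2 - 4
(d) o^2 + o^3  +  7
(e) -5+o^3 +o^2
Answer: a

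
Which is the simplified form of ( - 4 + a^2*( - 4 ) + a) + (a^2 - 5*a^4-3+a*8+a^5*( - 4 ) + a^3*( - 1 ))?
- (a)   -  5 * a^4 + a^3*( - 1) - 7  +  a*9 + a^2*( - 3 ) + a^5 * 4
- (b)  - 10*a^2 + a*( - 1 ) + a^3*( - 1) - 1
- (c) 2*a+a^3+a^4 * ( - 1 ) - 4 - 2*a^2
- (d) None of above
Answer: d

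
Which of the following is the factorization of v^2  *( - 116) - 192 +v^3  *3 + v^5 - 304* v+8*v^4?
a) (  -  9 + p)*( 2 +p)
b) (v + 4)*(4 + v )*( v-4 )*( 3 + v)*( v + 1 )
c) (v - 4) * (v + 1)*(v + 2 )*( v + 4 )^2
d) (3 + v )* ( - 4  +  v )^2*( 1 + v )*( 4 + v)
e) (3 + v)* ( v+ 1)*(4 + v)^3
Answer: b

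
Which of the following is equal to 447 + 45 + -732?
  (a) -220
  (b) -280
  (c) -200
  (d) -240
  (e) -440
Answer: d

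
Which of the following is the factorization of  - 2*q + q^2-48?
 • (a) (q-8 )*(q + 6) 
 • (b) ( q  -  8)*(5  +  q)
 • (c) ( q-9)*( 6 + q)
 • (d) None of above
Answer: a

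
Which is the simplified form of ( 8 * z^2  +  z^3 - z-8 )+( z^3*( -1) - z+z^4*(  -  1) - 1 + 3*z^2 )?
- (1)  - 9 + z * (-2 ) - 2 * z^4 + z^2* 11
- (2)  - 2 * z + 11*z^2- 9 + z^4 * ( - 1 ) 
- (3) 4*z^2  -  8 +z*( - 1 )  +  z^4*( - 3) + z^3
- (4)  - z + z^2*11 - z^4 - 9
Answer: 2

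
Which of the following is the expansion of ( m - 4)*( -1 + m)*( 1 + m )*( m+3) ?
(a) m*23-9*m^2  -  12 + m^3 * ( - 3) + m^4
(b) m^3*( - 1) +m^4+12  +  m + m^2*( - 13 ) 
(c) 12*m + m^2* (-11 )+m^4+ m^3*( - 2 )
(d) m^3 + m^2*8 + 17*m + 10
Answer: b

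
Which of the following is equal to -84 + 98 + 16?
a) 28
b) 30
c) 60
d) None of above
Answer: b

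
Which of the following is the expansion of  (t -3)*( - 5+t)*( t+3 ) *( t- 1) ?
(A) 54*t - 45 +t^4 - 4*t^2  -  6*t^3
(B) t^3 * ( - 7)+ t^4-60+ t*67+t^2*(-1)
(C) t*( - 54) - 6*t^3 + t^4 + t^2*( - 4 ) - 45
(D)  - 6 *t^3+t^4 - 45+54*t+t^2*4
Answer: A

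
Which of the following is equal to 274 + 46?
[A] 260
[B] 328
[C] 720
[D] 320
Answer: D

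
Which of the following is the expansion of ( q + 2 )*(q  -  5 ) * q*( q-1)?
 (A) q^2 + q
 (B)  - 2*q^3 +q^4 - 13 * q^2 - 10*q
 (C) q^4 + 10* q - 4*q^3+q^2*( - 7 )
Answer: C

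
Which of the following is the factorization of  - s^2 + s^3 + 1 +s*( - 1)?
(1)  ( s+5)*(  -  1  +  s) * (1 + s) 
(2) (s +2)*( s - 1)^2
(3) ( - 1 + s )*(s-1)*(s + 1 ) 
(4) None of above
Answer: 3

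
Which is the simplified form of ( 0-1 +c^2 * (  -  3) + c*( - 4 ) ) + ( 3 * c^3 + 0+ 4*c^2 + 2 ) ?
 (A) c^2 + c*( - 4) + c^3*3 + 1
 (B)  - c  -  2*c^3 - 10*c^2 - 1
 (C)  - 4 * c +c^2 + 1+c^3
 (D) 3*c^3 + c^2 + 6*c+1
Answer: A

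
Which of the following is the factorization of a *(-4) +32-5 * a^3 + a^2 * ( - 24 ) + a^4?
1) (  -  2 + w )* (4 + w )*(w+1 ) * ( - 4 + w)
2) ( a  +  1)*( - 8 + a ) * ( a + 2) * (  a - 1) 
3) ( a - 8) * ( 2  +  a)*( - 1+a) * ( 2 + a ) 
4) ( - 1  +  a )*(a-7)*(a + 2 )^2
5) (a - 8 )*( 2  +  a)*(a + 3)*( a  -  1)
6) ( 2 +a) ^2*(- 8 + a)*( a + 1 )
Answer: 3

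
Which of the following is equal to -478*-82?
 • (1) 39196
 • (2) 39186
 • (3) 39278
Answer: 1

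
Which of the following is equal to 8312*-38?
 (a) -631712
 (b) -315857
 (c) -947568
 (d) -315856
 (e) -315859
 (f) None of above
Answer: d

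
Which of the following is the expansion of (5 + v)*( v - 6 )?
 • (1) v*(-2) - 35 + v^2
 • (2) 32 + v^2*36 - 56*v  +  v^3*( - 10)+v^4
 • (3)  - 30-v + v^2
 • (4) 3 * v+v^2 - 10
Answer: 3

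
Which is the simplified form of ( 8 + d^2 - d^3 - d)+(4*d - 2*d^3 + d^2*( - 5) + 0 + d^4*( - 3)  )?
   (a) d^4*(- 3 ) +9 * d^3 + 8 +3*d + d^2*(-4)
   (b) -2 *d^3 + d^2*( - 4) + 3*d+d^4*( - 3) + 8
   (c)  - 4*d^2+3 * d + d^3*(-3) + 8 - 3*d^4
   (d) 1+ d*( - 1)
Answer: c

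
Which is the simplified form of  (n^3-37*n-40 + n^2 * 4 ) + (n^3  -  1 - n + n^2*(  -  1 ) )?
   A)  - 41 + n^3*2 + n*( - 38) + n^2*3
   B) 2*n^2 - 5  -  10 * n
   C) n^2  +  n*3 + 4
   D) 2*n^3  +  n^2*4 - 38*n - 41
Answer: A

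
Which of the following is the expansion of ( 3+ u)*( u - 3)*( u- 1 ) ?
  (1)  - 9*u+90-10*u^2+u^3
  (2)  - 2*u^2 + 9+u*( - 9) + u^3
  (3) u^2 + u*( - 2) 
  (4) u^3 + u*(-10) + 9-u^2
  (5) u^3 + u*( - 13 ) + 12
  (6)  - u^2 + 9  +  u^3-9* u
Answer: 6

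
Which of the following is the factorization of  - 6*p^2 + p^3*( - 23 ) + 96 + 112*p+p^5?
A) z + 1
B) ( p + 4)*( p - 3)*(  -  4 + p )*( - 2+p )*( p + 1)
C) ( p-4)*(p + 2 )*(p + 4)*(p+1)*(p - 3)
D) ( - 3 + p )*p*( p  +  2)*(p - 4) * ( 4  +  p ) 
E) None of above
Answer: C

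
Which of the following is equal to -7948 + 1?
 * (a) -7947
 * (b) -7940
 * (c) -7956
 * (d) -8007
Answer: a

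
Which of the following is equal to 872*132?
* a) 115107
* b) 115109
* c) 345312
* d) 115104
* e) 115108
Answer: d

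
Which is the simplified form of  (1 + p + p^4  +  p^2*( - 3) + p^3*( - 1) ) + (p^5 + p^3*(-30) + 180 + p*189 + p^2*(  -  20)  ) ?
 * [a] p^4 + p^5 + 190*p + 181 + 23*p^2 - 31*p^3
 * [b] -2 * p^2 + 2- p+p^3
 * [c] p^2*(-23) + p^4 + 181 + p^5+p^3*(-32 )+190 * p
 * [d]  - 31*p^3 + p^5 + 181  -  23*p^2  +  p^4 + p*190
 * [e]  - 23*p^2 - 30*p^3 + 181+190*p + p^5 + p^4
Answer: d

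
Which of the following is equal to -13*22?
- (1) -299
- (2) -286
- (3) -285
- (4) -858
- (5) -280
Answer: 2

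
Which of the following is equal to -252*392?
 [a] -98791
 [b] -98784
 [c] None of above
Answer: b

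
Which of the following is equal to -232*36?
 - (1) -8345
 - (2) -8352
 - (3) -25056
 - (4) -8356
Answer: 2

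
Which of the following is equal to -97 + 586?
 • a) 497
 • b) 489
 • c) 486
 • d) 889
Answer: b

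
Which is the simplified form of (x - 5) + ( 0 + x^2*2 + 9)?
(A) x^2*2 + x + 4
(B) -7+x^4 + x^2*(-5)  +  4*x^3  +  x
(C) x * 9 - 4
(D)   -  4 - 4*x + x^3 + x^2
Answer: A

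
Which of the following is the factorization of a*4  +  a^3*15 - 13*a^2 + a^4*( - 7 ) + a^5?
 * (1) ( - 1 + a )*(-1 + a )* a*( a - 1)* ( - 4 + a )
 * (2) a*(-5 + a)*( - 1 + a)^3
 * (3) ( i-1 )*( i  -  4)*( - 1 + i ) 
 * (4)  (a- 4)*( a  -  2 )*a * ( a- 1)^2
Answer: 1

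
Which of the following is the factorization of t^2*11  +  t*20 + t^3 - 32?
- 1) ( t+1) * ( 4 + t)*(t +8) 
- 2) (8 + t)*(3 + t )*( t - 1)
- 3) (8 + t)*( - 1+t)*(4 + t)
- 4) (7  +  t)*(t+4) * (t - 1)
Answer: 3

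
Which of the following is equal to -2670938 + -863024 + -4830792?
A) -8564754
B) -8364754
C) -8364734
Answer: B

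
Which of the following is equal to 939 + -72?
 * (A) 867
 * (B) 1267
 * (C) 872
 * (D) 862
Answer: A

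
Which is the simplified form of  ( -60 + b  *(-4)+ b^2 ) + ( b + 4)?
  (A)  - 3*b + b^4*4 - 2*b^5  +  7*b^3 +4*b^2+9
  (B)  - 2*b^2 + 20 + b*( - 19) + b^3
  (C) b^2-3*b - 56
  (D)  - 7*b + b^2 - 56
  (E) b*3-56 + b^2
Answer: C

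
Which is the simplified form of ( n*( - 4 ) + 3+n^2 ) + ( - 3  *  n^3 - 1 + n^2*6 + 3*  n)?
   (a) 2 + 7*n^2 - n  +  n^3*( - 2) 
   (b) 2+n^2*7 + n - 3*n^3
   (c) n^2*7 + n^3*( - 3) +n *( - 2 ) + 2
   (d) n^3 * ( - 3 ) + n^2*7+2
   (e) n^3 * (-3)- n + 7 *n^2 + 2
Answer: e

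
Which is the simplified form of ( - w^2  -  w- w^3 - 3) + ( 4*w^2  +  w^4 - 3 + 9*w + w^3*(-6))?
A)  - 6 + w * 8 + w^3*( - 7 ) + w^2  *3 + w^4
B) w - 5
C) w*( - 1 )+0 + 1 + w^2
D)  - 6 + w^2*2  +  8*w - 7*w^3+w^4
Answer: A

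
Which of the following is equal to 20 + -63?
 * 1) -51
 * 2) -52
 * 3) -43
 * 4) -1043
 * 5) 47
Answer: 3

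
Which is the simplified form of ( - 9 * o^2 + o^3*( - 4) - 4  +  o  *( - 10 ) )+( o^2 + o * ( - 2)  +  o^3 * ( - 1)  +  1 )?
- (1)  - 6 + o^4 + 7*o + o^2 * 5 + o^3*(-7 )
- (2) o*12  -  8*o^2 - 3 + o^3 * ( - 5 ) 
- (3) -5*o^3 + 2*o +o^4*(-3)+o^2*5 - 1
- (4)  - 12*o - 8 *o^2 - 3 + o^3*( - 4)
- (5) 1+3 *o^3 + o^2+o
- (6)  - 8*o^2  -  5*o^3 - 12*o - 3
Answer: 6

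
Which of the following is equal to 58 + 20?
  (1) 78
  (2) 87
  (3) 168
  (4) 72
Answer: 1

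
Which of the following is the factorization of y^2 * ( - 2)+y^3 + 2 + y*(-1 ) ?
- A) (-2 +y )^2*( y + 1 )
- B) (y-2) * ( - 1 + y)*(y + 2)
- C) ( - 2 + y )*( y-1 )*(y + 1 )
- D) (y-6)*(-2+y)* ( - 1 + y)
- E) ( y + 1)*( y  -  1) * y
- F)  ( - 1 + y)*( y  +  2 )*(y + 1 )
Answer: C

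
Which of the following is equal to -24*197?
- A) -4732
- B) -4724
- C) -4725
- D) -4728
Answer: D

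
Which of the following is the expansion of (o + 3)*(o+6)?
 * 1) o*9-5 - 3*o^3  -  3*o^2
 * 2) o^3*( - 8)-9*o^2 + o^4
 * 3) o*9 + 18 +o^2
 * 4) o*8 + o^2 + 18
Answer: 3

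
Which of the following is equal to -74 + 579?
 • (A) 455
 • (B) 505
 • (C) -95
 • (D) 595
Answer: B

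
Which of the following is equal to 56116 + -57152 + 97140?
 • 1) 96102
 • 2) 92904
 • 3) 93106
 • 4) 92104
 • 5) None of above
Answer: 5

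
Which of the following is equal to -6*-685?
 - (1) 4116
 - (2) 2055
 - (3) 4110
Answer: 3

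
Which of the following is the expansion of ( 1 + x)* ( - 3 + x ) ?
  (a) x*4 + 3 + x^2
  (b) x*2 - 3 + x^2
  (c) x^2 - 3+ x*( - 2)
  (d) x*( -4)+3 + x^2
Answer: c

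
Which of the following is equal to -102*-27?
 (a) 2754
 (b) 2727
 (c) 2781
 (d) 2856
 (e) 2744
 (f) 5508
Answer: a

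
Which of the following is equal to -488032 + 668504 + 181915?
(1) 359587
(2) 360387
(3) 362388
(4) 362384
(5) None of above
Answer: 5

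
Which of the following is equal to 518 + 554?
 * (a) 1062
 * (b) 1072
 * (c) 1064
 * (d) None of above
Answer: b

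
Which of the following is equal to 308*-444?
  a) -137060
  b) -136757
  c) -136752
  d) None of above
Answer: c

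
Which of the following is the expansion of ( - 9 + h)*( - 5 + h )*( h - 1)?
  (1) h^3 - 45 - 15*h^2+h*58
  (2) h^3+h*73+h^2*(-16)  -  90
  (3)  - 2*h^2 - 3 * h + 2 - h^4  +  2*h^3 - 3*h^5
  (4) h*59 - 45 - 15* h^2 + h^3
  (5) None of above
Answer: 4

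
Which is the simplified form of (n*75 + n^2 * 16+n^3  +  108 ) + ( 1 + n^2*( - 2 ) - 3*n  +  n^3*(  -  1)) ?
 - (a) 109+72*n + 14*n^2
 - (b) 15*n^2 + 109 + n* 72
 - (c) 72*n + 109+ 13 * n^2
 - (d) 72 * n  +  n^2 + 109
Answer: a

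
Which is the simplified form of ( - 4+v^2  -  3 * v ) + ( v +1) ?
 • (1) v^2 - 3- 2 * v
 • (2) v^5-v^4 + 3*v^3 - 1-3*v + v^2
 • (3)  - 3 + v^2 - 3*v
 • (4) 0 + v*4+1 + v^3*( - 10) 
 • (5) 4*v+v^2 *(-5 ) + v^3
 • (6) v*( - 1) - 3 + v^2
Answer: 1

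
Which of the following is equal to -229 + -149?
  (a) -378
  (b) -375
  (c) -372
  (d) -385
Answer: a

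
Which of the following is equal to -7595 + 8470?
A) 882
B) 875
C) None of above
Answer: B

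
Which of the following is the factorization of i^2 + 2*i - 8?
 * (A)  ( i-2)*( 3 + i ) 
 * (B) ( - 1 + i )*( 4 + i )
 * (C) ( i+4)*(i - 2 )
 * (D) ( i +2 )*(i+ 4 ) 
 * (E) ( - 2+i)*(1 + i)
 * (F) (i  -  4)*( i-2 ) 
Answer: C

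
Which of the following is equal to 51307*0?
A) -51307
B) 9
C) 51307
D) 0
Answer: D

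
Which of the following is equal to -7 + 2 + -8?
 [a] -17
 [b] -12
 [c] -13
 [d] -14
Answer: c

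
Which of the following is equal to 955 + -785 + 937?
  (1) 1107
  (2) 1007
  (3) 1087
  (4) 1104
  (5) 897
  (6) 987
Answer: 1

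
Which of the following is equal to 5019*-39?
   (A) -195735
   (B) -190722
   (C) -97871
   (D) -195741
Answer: D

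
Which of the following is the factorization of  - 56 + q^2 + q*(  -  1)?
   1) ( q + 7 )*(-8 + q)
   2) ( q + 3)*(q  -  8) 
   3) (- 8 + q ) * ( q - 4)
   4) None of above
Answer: 1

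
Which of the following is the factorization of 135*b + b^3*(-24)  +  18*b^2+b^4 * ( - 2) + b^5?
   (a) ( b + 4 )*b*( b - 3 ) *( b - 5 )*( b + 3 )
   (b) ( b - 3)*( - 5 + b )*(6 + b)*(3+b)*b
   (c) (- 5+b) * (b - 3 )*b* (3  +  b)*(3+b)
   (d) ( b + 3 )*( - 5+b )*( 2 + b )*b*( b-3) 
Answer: c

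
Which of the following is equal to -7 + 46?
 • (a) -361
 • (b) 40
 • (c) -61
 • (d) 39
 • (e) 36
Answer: d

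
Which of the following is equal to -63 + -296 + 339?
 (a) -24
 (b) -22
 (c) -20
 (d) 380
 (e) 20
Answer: c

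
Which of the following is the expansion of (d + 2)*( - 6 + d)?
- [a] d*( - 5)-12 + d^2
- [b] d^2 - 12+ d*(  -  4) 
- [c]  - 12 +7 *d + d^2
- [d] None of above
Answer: b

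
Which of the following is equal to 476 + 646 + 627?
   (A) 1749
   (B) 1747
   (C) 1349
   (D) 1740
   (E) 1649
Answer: A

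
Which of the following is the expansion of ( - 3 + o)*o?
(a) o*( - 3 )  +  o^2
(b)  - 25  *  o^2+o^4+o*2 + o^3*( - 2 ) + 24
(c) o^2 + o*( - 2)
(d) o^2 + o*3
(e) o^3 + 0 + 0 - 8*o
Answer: a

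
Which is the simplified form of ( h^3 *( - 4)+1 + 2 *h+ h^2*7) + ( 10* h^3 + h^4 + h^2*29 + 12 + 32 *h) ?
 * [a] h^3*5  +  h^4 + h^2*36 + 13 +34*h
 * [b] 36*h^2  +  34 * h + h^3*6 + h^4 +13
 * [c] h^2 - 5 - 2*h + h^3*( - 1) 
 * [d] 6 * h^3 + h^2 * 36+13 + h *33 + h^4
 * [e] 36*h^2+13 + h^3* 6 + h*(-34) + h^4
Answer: b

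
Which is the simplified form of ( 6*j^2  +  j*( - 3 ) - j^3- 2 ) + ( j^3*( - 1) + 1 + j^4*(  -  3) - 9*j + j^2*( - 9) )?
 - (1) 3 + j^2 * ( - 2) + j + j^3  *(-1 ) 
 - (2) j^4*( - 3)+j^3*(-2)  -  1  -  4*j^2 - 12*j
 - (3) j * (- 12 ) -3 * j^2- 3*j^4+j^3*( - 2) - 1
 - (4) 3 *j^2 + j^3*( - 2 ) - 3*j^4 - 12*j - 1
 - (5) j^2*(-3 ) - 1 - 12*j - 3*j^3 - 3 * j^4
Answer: 3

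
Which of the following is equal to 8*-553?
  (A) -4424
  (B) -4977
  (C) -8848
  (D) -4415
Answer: A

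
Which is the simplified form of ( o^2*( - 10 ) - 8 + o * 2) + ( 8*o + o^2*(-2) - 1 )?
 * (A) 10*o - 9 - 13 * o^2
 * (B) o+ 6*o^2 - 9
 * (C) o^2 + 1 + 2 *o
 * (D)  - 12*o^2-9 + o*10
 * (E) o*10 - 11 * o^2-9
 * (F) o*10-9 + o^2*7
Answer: D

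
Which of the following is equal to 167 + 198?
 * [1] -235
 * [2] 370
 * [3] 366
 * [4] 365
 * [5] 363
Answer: 4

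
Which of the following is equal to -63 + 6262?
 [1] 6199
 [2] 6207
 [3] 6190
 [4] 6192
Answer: 1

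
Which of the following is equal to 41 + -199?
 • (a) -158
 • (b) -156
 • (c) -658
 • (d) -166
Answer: a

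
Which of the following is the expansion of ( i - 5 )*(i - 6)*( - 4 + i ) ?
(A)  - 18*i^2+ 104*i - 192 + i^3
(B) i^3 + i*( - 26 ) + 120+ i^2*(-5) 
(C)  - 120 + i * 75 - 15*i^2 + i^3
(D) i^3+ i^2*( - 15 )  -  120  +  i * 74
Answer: D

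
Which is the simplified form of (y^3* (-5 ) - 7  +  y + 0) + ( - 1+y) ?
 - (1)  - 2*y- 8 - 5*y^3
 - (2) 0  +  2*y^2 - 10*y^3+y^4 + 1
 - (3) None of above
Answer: 3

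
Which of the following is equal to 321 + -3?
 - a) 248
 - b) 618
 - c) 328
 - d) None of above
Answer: d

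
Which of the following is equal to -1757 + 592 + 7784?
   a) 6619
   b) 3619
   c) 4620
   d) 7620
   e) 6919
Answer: a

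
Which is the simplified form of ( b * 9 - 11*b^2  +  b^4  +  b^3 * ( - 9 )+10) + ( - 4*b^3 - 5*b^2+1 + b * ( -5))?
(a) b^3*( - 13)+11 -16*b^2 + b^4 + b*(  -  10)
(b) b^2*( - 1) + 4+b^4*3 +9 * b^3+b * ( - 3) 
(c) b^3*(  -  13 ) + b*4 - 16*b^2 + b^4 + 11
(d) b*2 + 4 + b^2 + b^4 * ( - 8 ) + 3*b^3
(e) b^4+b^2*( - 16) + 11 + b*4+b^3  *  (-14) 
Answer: c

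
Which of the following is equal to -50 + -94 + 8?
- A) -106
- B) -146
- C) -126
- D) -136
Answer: D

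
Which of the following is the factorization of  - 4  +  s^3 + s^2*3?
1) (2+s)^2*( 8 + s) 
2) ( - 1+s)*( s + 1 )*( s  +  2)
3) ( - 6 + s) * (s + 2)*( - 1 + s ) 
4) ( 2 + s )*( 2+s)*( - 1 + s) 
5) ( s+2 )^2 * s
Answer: 4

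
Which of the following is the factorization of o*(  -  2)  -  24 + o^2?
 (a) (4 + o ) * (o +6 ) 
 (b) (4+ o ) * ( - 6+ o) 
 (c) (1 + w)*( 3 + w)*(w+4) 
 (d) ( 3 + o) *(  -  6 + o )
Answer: b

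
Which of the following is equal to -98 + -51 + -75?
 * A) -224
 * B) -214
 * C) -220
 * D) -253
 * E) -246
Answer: A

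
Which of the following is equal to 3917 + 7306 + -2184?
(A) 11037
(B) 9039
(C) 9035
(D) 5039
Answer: B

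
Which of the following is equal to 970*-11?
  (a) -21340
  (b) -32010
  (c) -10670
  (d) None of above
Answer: c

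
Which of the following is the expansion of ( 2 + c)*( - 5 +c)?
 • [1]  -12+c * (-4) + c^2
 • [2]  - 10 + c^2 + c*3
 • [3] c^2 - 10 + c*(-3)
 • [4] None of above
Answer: 3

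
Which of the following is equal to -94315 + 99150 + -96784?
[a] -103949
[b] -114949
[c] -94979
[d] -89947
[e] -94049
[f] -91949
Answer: f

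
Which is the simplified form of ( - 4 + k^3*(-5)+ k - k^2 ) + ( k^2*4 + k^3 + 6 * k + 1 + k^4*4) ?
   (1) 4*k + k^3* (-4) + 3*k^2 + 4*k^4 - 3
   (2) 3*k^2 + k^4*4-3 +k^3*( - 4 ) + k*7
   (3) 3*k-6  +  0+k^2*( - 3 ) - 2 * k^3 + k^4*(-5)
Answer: 2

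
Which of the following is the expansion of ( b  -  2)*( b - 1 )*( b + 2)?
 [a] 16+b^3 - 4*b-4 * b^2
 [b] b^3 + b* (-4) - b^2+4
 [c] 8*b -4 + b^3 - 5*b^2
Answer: b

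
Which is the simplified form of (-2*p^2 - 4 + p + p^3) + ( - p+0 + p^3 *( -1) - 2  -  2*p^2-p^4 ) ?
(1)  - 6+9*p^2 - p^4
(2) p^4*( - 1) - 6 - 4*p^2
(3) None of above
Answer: 2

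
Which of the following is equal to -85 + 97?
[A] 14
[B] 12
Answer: B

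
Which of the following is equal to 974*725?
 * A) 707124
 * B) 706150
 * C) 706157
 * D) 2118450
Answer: B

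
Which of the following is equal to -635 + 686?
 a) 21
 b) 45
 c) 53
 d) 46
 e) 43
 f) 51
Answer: f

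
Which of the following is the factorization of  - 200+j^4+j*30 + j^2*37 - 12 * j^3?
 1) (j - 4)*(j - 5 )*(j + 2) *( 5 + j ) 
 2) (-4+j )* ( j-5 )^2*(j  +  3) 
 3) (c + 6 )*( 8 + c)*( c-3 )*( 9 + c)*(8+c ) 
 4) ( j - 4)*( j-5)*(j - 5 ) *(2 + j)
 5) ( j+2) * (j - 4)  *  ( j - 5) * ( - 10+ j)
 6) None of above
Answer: 4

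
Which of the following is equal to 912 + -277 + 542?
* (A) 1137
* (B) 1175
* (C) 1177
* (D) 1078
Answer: C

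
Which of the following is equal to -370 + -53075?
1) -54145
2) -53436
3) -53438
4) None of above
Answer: 4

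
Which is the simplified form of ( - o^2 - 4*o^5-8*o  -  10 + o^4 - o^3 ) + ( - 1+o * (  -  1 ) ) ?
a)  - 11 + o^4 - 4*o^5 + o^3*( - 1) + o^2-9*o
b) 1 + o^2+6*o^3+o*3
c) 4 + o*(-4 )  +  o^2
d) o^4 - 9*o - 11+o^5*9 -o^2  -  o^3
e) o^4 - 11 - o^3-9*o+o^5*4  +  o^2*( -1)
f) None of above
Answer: f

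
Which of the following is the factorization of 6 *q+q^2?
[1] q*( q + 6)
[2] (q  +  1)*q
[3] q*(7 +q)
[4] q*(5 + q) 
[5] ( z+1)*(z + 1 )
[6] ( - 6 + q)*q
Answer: 1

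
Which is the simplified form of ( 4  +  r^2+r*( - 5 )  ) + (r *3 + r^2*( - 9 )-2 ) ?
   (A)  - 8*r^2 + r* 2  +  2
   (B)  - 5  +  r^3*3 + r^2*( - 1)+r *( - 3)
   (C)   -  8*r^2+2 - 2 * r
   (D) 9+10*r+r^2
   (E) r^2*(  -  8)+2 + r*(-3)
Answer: C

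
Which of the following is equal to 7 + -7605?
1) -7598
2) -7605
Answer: 1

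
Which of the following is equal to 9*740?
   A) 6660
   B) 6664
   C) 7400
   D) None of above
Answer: A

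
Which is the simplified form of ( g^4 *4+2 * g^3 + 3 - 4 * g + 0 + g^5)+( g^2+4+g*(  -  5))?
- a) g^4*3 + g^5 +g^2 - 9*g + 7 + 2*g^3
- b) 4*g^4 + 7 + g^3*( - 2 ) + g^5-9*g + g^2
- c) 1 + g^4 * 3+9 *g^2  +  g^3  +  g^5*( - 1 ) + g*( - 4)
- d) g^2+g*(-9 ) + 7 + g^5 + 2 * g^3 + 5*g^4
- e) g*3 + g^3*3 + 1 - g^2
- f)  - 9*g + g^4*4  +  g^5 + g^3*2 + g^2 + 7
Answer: f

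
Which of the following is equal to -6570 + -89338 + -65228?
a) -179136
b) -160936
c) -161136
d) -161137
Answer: c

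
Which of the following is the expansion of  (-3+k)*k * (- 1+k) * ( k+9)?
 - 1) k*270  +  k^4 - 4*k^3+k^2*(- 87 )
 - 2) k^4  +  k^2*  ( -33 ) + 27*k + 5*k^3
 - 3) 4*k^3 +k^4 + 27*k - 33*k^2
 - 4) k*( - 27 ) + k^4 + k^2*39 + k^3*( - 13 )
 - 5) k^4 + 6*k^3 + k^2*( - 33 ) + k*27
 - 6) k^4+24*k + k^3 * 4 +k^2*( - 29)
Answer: 2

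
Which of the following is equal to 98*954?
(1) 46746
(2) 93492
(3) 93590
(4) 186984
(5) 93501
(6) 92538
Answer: 2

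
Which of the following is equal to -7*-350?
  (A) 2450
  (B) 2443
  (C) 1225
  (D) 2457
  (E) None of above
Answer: A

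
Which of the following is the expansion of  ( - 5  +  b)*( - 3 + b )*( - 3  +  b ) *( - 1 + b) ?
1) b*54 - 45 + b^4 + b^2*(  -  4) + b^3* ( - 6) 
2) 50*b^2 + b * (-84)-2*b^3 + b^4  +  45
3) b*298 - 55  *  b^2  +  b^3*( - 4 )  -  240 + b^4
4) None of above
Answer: 4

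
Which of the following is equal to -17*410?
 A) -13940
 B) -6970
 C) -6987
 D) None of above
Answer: B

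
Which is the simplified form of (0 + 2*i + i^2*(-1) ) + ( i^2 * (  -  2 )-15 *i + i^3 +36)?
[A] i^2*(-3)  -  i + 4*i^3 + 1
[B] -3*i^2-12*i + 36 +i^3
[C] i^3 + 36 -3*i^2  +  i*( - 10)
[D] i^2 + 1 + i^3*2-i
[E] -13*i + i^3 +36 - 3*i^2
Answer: E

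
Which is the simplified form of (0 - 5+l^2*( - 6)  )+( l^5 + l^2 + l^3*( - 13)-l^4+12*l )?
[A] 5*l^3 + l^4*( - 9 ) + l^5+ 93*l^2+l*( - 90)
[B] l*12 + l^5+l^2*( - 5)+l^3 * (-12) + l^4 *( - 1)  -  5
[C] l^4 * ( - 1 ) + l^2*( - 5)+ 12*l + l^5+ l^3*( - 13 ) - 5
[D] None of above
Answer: C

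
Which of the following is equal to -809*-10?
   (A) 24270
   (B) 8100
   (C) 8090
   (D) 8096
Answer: C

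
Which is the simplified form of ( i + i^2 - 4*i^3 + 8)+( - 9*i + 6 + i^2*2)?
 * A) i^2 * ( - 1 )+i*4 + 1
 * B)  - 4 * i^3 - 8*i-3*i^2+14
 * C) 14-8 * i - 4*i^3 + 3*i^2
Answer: C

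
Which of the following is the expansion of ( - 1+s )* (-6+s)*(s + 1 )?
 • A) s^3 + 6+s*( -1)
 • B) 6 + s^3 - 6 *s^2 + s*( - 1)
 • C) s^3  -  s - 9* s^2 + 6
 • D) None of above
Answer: B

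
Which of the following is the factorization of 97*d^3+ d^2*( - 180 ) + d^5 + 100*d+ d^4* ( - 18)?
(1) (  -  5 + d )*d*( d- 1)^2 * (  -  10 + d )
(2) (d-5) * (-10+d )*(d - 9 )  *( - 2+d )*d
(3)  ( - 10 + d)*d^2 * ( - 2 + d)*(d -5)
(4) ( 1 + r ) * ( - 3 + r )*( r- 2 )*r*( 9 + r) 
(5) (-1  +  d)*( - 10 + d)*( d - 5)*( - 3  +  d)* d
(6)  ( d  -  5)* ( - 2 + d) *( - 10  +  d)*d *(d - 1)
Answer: 6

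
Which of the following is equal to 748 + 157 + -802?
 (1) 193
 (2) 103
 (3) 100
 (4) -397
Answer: 2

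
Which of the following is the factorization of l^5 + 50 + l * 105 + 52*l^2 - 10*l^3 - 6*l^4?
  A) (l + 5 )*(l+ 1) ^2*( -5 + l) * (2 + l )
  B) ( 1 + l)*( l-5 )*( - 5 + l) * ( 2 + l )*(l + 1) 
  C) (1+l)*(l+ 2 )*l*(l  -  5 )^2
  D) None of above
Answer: B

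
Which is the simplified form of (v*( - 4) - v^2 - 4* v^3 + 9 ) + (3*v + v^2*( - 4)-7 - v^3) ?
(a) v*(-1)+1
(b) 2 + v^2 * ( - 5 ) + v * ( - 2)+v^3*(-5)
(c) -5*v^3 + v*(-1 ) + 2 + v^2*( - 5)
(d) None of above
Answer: c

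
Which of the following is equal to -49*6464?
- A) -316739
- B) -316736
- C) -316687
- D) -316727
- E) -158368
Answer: B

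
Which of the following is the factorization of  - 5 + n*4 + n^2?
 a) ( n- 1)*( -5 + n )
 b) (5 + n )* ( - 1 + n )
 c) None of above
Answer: b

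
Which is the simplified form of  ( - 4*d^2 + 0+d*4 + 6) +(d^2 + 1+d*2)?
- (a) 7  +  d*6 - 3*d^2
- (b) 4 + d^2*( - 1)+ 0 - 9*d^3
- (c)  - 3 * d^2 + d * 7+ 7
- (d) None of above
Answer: a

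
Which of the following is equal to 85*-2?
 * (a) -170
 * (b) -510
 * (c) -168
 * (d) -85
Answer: a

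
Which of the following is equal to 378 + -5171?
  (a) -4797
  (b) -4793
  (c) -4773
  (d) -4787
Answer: b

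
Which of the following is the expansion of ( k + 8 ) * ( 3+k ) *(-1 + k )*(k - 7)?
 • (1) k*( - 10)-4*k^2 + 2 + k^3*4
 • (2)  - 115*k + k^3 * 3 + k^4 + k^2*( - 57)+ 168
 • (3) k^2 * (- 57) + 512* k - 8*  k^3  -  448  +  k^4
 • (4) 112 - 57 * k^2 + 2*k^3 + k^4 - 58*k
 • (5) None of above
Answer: 2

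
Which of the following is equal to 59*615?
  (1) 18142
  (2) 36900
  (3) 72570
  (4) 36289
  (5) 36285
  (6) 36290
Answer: 5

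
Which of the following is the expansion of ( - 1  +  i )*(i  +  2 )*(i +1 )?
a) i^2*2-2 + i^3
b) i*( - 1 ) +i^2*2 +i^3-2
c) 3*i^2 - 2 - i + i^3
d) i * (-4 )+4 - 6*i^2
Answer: b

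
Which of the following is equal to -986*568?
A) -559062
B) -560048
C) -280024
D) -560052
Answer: B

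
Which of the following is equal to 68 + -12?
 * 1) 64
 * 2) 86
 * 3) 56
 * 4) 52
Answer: 3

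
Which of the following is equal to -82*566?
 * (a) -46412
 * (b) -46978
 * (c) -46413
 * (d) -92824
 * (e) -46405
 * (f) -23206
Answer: a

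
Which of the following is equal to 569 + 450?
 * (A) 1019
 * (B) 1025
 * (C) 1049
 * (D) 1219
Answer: A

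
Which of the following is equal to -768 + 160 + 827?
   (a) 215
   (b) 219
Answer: b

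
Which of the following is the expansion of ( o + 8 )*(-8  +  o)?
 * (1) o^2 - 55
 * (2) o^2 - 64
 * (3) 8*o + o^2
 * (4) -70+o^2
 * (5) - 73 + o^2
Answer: 2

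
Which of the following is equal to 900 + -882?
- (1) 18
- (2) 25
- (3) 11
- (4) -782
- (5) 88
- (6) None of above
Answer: 1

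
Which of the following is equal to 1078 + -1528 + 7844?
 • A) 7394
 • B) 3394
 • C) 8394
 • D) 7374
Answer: A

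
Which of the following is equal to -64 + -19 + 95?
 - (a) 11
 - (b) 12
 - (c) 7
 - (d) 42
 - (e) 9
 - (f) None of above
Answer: b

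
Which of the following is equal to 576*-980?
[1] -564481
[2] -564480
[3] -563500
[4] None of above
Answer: 2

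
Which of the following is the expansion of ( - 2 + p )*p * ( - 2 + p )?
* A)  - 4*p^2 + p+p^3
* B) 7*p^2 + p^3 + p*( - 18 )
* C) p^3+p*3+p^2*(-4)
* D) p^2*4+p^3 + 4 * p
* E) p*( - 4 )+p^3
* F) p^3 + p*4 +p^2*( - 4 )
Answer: F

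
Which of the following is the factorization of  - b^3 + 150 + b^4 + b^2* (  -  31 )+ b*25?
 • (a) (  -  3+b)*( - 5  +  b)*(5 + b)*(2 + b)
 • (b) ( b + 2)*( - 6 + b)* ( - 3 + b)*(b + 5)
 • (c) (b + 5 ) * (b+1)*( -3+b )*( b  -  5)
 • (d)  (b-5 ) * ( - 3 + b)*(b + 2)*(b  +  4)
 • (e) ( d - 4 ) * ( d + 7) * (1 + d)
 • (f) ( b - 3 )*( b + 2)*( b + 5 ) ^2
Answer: a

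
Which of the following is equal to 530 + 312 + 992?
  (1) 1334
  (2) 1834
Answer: 2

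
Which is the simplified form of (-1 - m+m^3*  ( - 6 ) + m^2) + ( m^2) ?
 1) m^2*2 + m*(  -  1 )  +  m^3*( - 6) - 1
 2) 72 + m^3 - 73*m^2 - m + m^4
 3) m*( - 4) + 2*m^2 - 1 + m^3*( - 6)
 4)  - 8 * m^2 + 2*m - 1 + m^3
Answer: 1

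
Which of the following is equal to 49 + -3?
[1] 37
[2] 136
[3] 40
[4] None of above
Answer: 4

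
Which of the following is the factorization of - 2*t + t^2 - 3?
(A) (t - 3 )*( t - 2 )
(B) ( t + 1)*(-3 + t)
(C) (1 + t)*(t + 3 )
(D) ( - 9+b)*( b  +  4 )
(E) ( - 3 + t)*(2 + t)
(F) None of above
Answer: B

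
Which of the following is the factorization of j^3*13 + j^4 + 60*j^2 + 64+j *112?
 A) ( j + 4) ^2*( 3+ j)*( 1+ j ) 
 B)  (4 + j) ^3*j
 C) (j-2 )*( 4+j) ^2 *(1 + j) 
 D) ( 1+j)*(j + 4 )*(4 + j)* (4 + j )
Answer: D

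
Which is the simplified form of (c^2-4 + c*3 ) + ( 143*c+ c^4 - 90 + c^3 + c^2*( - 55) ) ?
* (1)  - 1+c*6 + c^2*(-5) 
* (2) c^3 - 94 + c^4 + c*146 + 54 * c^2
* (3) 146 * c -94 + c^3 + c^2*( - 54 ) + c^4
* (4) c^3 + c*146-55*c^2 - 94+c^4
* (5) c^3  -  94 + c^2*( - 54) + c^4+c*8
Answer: 3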